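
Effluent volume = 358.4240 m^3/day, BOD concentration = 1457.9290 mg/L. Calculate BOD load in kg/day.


Formula: BOD_load = volume * conc / 1000
Substituting: BOD_load = 358.4240 * 1457.9290 / 1000
Result: 522.5567 kg/day


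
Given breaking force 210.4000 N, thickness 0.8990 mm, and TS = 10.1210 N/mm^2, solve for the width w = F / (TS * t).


Formula: w = F / (TS * t)
Substituting: w = 210.4000 / (10.1210 * 0.8990)
Result: 23.1240 mm


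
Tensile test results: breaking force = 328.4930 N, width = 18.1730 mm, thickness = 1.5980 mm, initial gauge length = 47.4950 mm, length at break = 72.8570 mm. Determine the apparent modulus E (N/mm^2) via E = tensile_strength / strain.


TS = F / (w * t) = 328.4930 / (18.1730 * 1.5980) = 11.3116 N/mm^2
strain = (Lf - L0) / L0 = (72.8570 - 47.4950) / 47.4950 = 0.5340
E = TS / strain = 11.3116 / 0.5340 = 21.1830 N/mm^2


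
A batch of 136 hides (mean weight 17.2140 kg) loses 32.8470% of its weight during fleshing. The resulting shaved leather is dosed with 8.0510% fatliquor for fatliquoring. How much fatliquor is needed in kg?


Total_raw = N * avg_wt = 136 * 17.2140 = 2341.1040 kg
Substrate = Total_raw * (1 - loss/100) = 2341.1040 * (1 - 32.8470/100) = 1572.1216 kg
Fat = Substrate * pct / 100 = 1572.1216 * 8.0510 / 100 = 126.5715 kg


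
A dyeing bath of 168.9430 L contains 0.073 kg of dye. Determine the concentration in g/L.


Formula: Conc = dye_mass(kg) / volume(L) * 1000
Substituting: Conc = 0.073 / 168.9430 * 1000
Result: 0.4321 g/L


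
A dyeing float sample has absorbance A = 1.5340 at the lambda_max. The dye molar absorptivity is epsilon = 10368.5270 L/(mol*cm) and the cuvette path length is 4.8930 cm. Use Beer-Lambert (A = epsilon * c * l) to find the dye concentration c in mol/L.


Formula: c = A / (epsilon * l)
Substituting: c = 1.5340 / (10368.5270 * 4.8930)
Result: 3.0237e-05 mol/L


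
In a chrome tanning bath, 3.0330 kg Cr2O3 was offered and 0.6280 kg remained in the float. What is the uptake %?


Formula: Uptake = (offered - residual) / offered * 100
Substituting: Uptake = (3.0330 - 0.6280) / 3.0330 * 100
Result: 79.2944 %


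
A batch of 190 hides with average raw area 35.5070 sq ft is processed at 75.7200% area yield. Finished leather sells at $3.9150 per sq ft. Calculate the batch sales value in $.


Raw_total = N * avg_area = 190 * 35.5070 = 6746.3300 sq ft
Finished = Raw_total * yield / 100 = 6746.3300 * 75.7200 / 100 = 5108.3211 sq ft
Value = Finished * price = 5108.3211 * 3.9150 = 19999.0770 $


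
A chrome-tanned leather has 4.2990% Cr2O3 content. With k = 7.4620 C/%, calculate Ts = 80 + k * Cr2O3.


Formula: Ts = 80 + k * Cr2O3
Substituting: Ts = 80 + 7.4620 * 4.2990
Result: 112.0791 C


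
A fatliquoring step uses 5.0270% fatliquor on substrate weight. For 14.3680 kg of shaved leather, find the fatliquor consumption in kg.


Formula: Fat = substrate * pct / 100
Substituting: Fat = 14.3680 * 5.0270 / 100
Result: 0.7223 kg


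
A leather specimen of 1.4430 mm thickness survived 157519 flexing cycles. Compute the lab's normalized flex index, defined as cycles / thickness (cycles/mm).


Formula: Index = cycles / thickness
Substituting: Index = 157519 / 1.4430
Result: 109160.7762 cycles/mm


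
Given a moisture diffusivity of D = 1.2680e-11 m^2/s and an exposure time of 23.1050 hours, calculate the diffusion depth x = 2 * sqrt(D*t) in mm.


t = 23.1050 hr * 3600 = 83178.0000 s
D * t = 1.2680e-11 * 83178.0000 = 1.0547e-06
x = 2 * sqrt(D*t) = 2 * sqrt(1.0547e-06) = 0.00205397 m = 2.0540 mm


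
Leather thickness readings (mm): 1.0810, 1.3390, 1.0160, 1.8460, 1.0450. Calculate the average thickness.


Formula: Average = sum / n
Substituting: Average = 6.3270 / 5
Result: 1.2654 mm


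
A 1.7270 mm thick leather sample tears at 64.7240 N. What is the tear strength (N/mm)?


Formula: Tear strength = force / thickness
Substituting: Tear strength = 64.7240 / 1.7270
Result: 37.4777 N/mm


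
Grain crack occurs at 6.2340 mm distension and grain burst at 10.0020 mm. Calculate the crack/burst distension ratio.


Formula: Ratio = crack / burst
Substituting: Ratio = 6.2340 / 10.0020
Result: 0.6233


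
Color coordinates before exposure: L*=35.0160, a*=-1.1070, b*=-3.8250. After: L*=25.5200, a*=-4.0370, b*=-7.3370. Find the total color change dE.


dL = -9.4960, da = -2.9300, db = -3.5120
dE = sqrt((-9.4960)^2 + (-2.9300)^2 + (-3.5120)^2) = 10.5401


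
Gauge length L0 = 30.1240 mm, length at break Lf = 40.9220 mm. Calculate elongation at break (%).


Formula: Elongation = (Lf - L0) / L0 * 100
Substituting: Elongation = (40.9220 - 30.1240) / 30.1240 * 100
Result: 35.8452 %


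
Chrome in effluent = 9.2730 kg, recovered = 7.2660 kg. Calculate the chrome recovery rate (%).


Formula: Recovery = recovered / input * 100
Substituting: Recovery = 7.2660 / 9.2730 * 100
Result: 78.3565 %


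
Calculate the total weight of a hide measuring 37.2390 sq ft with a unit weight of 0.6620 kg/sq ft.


Formula: Weight = area * weight_per_sqft
Substituting: Weight = 37.2390 * 0.6620
Result: 24.6522 kg


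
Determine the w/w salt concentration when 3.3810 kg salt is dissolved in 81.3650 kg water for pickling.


Formula: Conc = salt / (water + salt) * 100
Substituting: Conc = 3.3810 / (81.3650 + 3.3810) * 100
Result: 3.9896 %


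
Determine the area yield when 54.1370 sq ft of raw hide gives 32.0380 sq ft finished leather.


Formula: Yield = finished / raw * 100
Substituting: Yield = 32.0380 / 54.1370 * 100
Result: 59.1795 %


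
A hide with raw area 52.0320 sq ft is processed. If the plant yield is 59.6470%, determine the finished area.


Formula: finished = raw * yield / 100
Substituting: finished = 52.0320 * 59.6470 / 100
Result: 31.0355 sq ft


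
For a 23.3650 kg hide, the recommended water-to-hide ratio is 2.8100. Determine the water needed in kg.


Formula: Water = hide_weight * ratio
Substituting: Water = 23.3650 * 2.8100
Result: 65.6556 kg


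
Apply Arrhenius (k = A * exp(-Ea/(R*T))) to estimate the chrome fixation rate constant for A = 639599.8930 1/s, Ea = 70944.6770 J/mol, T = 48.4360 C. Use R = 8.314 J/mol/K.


T_K = T_C + 273.15 = 48.4360 + 273.15 = 321.5860 K
exponent = -Ea / (R * T_K) = -70944.6770 / (8.314 * 321.5860) = -26.5346
k = A * exp(exponent) = 639599.8930 * exp(-26.5346) = 1.9146e-06 1/s


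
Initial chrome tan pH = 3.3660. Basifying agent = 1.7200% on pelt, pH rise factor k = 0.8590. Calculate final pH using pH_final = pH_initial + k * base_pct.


Formula: pH_final = pH_initial + k * base_pct
Substituting: pH_final = 3.3660 + 0.8590 * 1.7200
Result: 4.8435


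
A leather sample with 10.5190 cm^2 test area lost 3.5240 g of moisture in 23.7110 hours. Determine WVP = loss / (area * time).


Formula: WVP = loss / (area * time)
Substituting: WVP = 3.5240 / (10.5190 * 23.7110)
Result: 0.014129 g/(cm^2*hr)


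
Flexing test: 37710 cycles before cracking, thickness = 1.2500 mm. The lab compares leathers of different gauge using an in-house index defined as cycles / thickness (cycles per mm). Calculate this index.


Formula: Index = cycles / thickness
Substituting: Index = 37710 / 1.2500
Result: 30168.0000 cycles/mm


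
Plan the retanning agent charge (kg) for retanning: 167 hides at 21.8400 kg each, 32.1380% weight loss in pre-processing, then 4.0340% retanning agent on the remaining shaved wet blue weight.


Total_raw = N * avg_wt = 167 * 21.8400 = 3647.2800 kg
Substrate = Total_raw * (1 - loss/100) = 3647.2800 * (1 - 32.1380/100) = 2475.1172 kg
Retan = Substrate * pct / 100 = 2475.1172 * 4.0340 / 100 = 99.8462 kg


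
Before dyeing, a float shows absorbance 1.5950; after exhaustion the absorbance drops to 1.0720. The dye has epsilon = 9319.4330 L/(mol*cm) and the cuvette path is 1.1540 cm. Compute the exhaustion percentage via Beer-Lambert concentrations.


c_initial = A_i / (epsilon * l) = 1.5950 / (9319.4330 * 1.1540) = 1.4831e-04 mol/L
c_final = A_f / (epsilon * l) = 1.0720 / (9319.4330 * 1.1540) = 9.9678e-05 mol/L
Exhaustion = (c_initial - c_final) / c_initial * 100 = (1.4831e-04 - 9.9678e-05) / 1.4831e-04 * 100 = 32.7900 %


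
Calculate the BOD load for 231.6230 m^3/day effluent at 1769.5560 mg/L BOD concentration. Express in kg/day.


Formula: BOD_load = volume * conc / 1000
Substituting: BOD_load = 231.6230 * 1769.5560 / 1000
Result: 409.8699 kg/day


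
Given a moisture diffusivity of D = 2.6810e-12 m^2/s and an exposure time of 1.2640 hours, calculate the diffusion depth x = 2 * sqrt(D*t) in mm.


t = 1.2640 hr * 3600 = 4550.4000 s
D * t = 2.6810e-12 * 4550.4000 = 1.2200e-08
x = 2 * sqrt(D*t) = 2 * sqrt(1.2200e-08) = 2.2090e-04 m = 0.2209 mm


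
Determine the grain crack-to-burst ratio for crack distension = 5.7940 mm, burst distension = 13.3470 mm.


Formula: Ratio = crack / burst
Substituting: Ratio = 5.7940 / 13.3470
Result: 0.4341


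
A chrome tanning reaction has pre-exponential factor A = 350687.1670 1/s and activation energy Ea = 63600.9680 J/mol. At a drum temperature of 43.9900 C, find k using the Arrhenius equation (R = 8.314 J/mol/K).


T_K = T_C + 273.15 = 43.9900 + 273.15 = 317.1400 K
exponent = -Ea / (R * T_K) = -63600.9680 / (8.314 * 317.1400) = -24.1214
k = A * exp(exponent) = 350687.1670 * exp(-24.1214) = 1.1725e-05 1/s


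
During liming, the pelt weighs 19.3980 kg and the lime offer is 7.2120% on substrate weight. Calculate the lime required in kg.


Formula: Lime = substrate * pct / 100
Substituting: Lime = 19.3980 * 7.2120 / 100
Result: 1.3990 kg


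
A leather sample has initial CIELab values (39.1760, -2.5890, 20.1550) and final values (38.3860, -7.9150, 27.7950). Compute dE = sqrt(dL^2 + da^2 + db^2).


dL = -0.7900, da = -5.3260, db = 7.6400
dE = sqrt((-0.7900)^2 + (-5.3260)^2 + 7.6400^2) = 9.3467


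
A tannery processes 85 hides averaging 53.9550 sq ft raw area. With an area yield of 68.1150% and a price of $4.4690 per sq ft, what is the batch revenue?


Raw_total = N * avg_area = 85 * 53.9550 = 4586.1750 sq ft
Finished = Raw_total * yield / 100 = 4586.1750 * 68.1150 / 100 = 3123.8731 sq ft
Value = Finished * price = 3123.8731 * 4.4690 = 13960.5889 $


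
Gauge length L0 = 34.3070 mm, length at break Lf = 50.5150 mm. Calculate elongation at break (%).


Formula: Elongation = (Lf - L0) / L0 * 100
Substituting: Elongation = (50.5150 - 34.3070) / 34.3070 * 100
Result: 47.2440 %


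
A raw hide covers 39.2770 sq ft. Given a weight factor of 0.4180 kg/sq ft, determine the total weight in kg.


Formula: Weight = area * weight_per_sqft
Substituting: Weight = 39.2770 * 0.4180
Result: 16.4178 kg


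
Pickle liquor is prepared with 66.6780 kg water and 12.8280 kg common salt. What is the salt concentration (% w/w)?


Formula: Conc = salt / (water + salt) * 100
Substituting: Conc = 12.8280 / (66.6780 + 12.8280) * 100
Result: 16.1346 %


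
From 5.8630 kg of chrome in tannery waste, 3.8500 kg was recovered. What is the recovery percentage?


Formula: Recovery = recovered / input * 100
Substituting: Recovery = 3.8500 / 5.8630 * 100
Result: 65.6660 %


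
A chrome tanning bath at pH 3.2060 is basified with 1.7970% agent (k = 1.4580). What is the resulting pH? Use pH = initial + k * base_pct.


Formula: pH_final = pH_initial + k * base_pct
Substituting: pH_final = 3.2060 + 1.4580 * 1.7970
Result: 5.8260


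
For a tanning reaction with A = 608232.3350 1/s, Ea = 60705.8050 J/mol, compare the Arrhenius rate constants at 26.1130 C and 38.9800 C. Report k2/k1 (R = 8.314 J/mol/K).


T1 = 26.1130 + 273.15 = 299.2630 K; T2 = 38.9800 + 273.15 = 312.1300 K
k1 = A * exp(-Ea/(R*T1)) = 608232.3350 * exp(-60705.8050/(8.314*299.2630)) = 1.5411e-05 1/s
k2 = A * exp(-Ea/(R*T2)) = 608232.3350 * exp(-60705.8050/(8.314*312.1300)) = 4.2135e-05 1/s
k2/k1 = 4.2135e-05 / 1.5411e-05 = 2.7341


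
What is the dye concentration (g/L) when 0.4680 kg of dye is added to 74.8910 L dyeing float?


Formula: Conc = dye_mass(kg) / volume(L) * 1000
Substituting: Conc = 0.4680 / 74.8910 * 1000
Result: 6.2491 g/L


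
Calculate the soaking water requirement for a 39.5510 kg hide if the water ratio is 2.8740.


Formula: Water = hide_weight * ratio
Substituting: Water = 39.5510 * 2.8740
Result: 113.6696 kg


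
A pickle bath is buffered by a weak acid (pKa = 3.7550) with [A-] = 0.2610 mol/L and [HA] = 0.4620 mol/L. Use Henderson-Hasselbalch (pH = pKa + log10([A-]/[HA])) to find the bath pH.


ratio = [A-] / [HA] = 0.2610 / 0.4620 = 0.5649
log10(ratio) = -0.2480
pH = pKa + log10(ratio) = 3.7550 - 0.2480 = 3.5070


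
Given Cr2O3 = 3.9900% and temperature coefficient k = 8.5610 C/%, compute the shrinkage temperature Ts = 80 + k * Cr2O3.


Formula: Ts = 80 + k * Cr2O3
Substituting: Ts = 80 + 8.5610 * 3.9900
Result: 114.1584 C


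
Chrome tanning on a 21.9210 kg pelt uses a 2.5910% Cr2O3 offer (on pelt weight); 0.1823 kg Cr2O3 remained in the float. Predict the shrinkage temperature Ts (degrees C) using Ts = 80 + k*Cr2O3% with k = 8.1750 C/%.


Offered = pelt * offer_pct / 100 = 21.9210 * 2.5910 / 100 = 0.5680 kg
Uptake = offered - residual = 0.5680 - 0.1823 = 0.3857 kg
Cr2O3% on pelt = uptake / pelt * 100 = 0.3857 / 21.9210 * 100 = 1.7594 %
Ts = 80 + k * Cr2O3% = 80 + 8.1750 * 1.7594 = 94.3829 C


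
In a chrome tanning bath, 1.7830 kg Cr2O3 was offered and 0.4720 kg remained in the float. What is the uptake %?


Formula: Uptake = (offered - residual) / offered * 100
Substituting: Uptake = (1.7830 - 0.4720) / 1.7830 * 100
Result: 73.5278 %


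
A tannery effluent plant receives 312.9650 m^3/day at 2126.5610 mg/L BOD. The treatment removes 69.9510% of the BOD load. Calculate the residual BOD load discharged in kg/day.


Load_in = volume * conc / 1000 = 312.9650 * 2126.5610 / 1000 = 665.5392 kg/day
Removed = Load_in * eff / 100 = 665.5392 * 69.9510 / 100 = 465.5513 kg/day
Load_out = Load_in - Removed = 665.5392 - 465.5513 = 199.9879 kg/day


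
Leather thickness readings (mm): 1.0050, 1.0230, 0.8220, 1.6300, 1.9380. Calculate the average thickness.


Formula: Average = sum / n
Substituting: Average = 6.4180 / 5
Result: 1.2836 mm


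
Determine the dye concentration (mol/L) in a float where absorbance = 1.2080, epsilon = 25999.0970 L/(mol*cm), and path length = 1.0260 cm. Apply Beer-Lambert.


Formula: c = A / (epsilon * l)
Substituting: c = 1.2080 / (25999.0970 * 1.0260)
Result: 4.5286e-05 mol/L


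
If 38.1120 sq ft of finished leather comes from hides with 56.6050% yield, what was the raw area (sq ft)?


Formula: raw = finished * 100 / yield
Substituting: raw = 38.1120 * 100 / 56.6050
Result: 67.3297 sq ft


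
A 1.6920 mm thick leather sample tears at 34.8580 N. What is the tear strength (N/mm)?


Formula: Tear strength = force / thickness
Substituting: Tear strength = 34.8580 / 1.6920
Result: 20.6017 N/mm


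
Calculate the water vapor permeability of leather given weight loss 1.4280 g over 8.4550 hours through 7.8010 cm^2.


Formula: WVP = loss / (area * time)
Substituting: WVP = 1.4280 / (7.8010 * 8.4550)
Result: 0.0216503 g/(cm^2*hr)


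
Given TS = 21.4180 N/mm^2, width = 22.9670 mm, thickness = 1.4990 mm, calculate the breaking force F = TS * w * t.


Formula: F = TS * w * t
Substituting: F = 21.4180 * 22.9670 * 1.4990
Result: 737.3689 N


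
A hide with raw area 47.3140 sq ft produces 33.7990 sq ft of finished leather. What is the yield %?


Formula: Yield = finished / raw * 100
Substituting: Yield = 33.7990 / 47.3140 * 100
Result: 71.4355 %


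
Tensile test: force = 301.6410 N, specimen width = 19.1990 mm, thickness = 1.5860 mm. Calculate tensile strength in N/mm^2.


Formula: TS = force / (width * thickness)
Substituting: TS = 301.6410 / (19.1990 * 1.5860)
Result: 9.9062 N/mm^2


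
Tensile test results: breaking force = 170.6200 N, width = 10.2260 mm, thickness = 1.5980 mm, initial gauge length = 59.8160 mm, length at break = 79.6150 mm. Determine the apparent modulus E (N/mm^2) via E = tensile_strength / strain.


TS = F / (w * t) = 170.6200 / (10.2260 * 1.5980) = 10.4411 N/mm^2
strain = (Lf - L0) / L0 = (79.6150 - 59.8160) / 59.8160 = 0.3310
E = TS / strain = 10.4411 / 0.3310 = 31.5443 N/mm^2


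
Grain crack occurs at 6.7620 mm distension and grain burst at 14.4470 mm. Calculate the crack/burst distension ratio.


Formula: Ratio = crack / burst
Substituting: Ratio = 6.7620 / 14.4470
Result: 0.4681


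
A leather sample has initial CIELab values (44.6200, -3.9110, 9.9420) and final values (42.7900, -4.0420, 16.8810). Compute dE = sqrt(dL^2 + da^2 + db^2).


dL = -1.8300, da = -0.1310, db = 6.9390
dE = sqrt((-1.8300)^2 + (-0.1310)^2 + 6.9390^2) = 7.1774


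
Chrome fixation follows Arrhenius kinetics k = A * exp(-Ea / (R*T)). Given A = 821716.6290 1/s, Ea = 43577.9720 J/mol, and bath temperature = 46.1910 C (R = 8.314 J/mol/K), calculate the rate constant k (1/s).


T_K = T_C + 273.15 = 46.1910 + 273.15 = 319.3410 K
exponent = -Ea / (R * T_K) = -43577.9720 / (8.314 * 319.3410) = -16.4135
k = A * exp(exponent) = 821716.6290 * exp(-16.4135) = 0.0611521 1/s


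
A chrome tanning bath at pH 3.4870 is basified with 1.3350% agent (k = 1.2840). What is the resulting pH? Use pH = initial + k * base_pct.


Formula: pH_final = pH_initial + k * base_pct
Substituting: pH_final = 3.4870 + 1.2840 * 1.3350
Result: 5.2011


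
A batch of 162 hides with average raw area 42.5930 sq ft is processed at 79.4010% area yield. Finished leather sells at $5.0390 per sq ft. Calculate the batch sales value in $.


Raw_total = N * avg_area = 162 * 42.5930 = 6900.0660 sq ft
Finished = Raw_total * yield / 100 = 6900.0660 * 79.4010 / 100 = 5478.7214 sq ft
Value = Finished * price = 5478.7214 * 5.0390 = 27607.2772 $


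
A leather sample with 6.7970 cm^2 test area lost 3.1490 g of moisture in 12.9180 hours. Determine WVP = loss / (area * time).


Formula: WVP = loss / (area * time)
Substituting: WVP = 3.1490 / (6.7970 * 12.9180)
Result: 0.0358641 g/(cm^2*hr)


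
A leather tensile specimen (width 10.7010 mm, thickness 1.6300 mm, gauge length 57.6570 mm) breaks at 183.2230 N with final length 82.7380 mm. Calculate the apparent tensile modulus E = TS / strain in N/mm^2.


TS = F / (w * t) = 183.2230 / (10.7010 * 1.6300) = 10.5043 N/mm^2
strain = (Lf - L0) / L0 = (82.7380 - 57.6570) / 57.6570 = 0.4350
E = TS / strain = 10.5043 / 0.4350 = 24.1477 N/mm^2


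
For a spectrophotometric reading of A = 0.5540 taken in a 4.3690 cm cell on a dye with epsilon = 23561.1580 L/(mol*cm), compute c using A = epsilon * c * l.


Formula: c = A / (epsilon * l)
Substituting: c = 0.5540 / (23561.1580 * 4.3690)
Result: 5.3818e-06 mol/L


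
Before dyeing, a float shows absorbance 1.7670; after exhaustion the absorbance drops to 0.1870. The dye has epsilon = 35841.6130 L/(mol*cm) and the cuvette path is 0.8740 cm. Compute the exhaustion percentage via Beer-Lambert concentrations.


c_initial = A_i / (epsilon * l) = 1.7670 / (35841.6130 * 0.8740) = 5.6408e-05 mol/L
c_final = A_f / (epsilon * l) = 0.1870 / (35841.6130 * 0.8740) = 5.9696e-06 mol/L
Exhaustion = (c_initial - c_final) / c_initial * 100 = (5.6408e-05 - 5.9696e-06) / 5.6408e-05 * 100 = 89.4171 %


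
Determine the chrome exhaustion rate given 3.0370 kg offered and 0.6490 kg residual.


Formula: Uptake = (offered - residual) / offered * 100
Substituting: Uptake = (3.0370 - 0.6490) / 3.0370 * 100
Result: 78.6302 %


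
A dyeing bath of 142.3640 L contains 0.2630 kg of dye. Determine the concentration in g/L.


Formula: Conc = dye_mass(kg) / volume(L) * 1000
Substituting: Conc = 0.2630 / 142.3640 * 1000
Result: 1.8474 g/L


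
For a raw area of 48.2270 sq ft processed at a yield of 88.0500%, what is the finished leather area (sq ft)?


Formula: finished = raw * yield / 100
Substituting: finished = 48.2270 * 88.0500 / 100
Result: 42.4639 sq ft


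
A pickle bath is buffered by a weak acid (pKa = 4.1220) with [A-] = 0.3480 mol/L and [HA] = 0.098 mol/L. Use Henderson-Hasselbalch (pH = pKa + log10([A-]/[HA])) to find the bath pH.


ratio = [A-] / [HA] = 0.3480 / 0.098 = 3.5510
log10(ratio) = 0.5504
pH = pKa + log10(ratio) = 4.1220 + 0.5504 = 4.6724


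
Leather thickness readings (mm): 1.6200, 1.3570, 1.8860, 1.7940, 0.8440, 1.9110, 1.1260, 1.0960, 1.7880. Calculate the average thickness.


Formula: Average = sum / n
Substituting: Average = 13.4220 / 9
Result: 1.4913 mm


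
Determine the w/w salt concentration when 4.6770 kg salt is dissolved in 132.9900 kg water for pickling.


Formula: Conc = salt / (water + salt) * 100
Substituting: Conc = 4.6770 / (132.9900 + 4.6770) * 100
Result: 3.3973 %


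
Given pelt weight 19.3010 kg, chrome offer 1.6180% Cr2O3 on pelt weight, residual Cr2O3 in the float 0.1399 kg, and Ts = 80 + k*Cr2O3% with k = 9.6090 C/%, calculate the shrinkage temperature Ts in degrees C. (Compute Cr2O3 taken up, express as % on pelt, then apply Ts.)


Offered = pelt * offer_pct / 100 = 19.3010 * 1.6180 / 100 = 0.3123 kg
Uptake = offered - residual = 0.3123 - 0.1399 = 0.1724 kg
Cr2O3% on pelt = uptake / pelt * 100 = 0.1724 / 19.3010 * 100 = 0.8932 %
Ts = 80 + k * Cr2O3% = 80 + 9.6090 * 0.8932 = 88.5824 C


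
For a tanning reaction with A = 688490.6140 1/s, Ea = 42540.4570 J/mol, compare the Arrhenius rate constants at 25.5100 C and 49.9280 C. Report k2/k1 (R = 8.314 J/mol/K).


T1 = 25.5100 + 273.15 = 298.6600 K; T2 = 49.9280 + 273.15 = 323.0780 K
k1 = A * exp(-Ea/(R*T1)) = 688490.6140 * exp(-42540.4570/(8.314*298.6600)) = 0.0249715 1/s
k2 = A * exp(-Ea/(R*T2)) = 688490.6140 * exp(-42540.4570/(8.314*323.0780)) = 0.0911568 1/s
k2/k1 = 0.0911568 / 0.0249715 = 3.6504


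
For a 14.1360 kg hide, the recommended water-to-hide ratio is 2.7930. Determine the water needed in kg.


Formula: Water = hide_weight * ratio
Substituting: Water = 14.1360 * 2.7930
Result: 39.4818 kg


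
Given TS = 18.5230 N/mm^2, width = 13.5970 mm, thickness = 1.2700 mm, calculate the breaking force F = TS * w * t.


Formula: F = TS * w * t
Substituting: F = 18.5230 * 13.5970 * 1.2700
Result: 319.8587 N


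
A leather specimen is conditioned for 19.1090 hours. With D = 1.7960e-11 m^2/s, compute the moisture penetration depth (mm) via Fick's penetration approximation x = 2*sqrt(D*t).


t = 19.1090 hr * 3600 = 68792.4000 s
D * t = 1.7960e-11 * 68792.4000 = 1.2355e-06
x = 2 * sqrt(D*t) = 2 * sqrt(1.2355e-06) = 0.00222307 m = 2.2231 mm


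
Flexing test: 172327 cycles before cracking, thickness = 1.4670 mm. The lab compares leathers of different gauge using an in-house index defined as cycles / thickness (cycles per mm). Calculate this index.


Formula: Index = cycles / thickness
Substituting: Index = 172327 / 1.4670
Result: 117468.9843 cycles/mm


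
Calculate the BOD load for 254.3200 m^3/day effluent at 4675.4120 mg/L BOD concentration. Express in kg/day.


Formula: BOD_load = volume * conc / 1000
Substituting: BOD_load = 254.3200 * 4675.4120 / 1000
Result: 1189.0508 kg/day


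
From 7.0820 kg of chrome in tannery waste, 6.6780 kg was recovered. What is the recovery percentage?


Formula: Recovery = recovered / input * 100
Substituting: Recovery = 6.6780 / 7.0820 * 100
Result: 94.2954 %


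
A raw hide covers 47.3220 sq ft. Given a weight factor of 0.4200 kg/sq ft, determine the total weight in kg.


Formula: Weight = area * weight_per_sqft
Substituting: Weight = 47.3220 * 0.4200
Result: 19.8752 kg


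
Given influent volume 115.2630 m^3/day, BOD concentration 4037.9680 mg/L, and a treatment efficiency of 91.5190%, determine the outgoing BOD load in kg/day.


Load_in = volume * conc / 1000 = 115.2630 * 4037.9680 / 1000 = 465.4283 kg/day
Removed = Load_in * eff / 100 = 465.4283 * 91.5190 / 100 = 425.9553 kg/day
Load_out = Load_in - Removed = 465.4283 - 425.9553 = 39.4730 kg/day


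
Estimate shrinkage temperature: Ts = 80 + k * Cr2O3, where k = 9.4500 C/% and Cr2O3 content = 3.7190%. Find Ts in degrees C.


Formula: Ts = 80 + k * Cr2O3
Substituting: Ts = 80 + 9.4500 * 3.7190
Result: 115.1445 C


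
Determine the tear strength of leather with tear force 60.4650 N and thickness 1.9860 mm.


Formula: Tear strength = force / thickness
Substituting: Tear strength = 60.4650 / 1.9860
Result: 30.4456 N/mm


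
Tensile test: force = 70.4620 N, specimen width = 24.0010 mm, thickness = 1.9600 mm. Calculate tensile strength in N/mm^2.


Formula: TS = force / (width * thickness)
Substituting: TS = 70.4620 / (24.0010 * 1.9600)
Result: 1.4979 N/mm^2


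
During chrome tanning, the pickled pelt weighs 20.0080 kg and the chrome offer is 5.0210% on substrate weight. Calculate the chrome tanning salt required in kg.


Formula: Chrome = substrate * pct / 100
Substituting: Chrome = 20.0080 * 5.0210 / 100
Result: 1.0046 kg


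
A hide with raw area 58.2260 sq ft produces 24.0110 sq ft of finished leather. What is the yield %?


Formula: Yield = finished / raw * 100
Substituting: Yield = 24.0110 / 58.2260 * 100
Result: 41.2376 %


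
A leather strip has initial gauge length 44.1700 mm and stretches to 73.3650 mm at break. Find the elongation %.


Formula: Elongation = (Lf - L0) / L0 * 100
Substituting: Elongation = (73.3650 - 44.1700) / 44.1700 * 100
Result: 66.0969 %


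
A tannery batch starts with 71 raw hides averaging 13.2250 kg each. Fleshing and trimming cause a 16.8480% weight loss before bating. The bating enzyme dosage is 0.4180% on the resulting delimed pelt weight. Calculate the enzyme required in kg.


Total_raw = N * avg_wt = 71 * 13.2250 = 938.9750 kg
Substrate = Total_raw * (1 - loss/100) = 938.9750 * (1 - 16.8480/100) = 780.7765 kg
Enzyme = Substrate * pct / 100 = 780.7765 * 0.4180 / 100 = 3.2636 kg


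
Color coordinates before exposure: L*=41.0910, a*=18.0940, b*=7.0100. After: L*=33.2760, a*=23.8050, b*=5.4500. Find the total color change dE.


dL = -7.8150, da = 5.7110, db = -1.5600
dE = sqrt((-7.8150)^2 + 5.7110^2 + (-1.5600)^2) = 9.8043


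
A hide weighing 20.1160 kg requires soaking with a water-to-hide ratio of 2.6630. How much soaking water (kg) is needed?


Formula: Water = hide_weight * ratio
Substituting: Water = 20.1160 * 2.6630
Result: 53.5689 kg


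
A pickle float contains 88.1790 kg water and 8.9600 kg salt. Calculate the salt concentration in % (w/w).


Formula: Conc = salt / (water + salt) * 100
Substituting: Conc = 8.9600 / (88.1790 + 8.9600) * 100
Result: 9.2239 %


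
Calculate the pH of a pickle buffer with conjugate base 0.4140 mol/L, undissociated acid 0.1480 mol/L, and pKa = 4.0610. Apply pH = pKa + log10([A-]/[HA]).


ratio = [A-] / [HA] = 0.4140 / 0.1480 = 2.7973
log10(ratio) = 0.4467
pH = pKa + log10(ratio) = 4.0610 + 0.4467 = 4.5077


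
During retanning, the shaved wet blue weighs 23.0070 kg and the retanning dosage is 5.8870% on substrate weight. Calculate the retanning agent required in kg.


Formula: Retan = substrate * pct / 100
Substituting: Retan = 23.0070 * 5.8870 / 100
Result: 1.3544 kg


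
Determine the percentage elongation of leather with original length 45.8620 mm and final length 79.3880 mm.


Formula: Elongation = (Lf - L0) / L0 * 100
Substituting: Elongation = (79.3880 - 45.8620) / 45.8620 * 100
Result: 73.1019 %


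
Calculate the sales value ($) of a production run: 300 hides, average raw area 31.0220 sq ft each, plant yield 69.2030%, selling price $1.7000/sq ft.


Raw_total = N * avg_area = 300 * 31.0220 = 9306.6000 sq ft
Finished = Raw_total * yield / 100 = 9306.6000 * 69.2030 / 100 = 6440.4464 sq ft
Value = Finished * price = 6440.4464 * 1.7000 = 10948.7589 $


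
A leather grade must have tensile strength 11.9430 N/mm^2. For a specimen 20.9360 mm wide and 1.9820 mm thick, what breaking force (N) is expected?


Formula: F = TS * w * t
Substituting: F = 11.9430 * 20.9360 * 1.9820
Result: 495.5766 N


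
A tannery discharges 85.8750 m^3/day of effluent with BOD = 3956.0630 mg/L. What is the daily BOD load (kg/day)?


Formula: BOD_load = volume * conc / 1000
Substituting: BOD_load = 85.8750 * 3956.0630 / 1000
Result: 339.7269 kg/day


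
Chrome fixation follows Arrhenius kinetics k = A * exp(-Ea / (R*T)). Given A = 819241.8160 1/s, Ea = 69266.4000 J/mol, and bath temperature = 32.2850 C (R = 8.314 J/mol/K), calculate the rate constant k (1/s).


T_K = T_C + 273.15 = 32.2850 + 273.15 = 305.4350 K
exponent = -Ea / (R * T_K) = -69266.4000 / (8.314 * 305.4350) = -27.2768
k = A * exp(exponent) = 819241.8160 * exp(-27.2768) = 1.1674e-06 1/s


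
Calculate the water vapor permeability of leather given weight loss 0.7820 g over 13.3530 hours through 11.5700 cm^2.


Formula: WVP = loss / (area * time)
Substituting: WVP = 0.7820 / (11.5700 * 13.3530)
Result: 0.00506168 g/(cm^2*hr)


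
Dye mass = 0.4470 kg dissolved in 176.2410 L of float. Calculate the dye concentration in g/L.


Formula: Conc = dye_mass(kg) / volume(L) * 1000
Substituting: Conc = 0.4470 / 176.2410 * 1000
Result: 2.5363 g/L


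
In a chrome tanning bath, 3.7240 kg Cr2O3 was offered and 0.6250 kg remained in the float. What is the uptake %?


Formula: Uptake = (offered - residual) / offered * 100
Substituting: Uptake = (3.7240 - 0.6250) / 3.7240 * 100
Result: 83.2170 %


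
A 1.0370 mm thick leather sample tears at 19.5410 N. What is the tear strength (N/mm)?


Formula: Tear strength = force / thickness
Substituting: Tear strength = 19.5410 / 1.0370
Result: 18.8438 N/mm


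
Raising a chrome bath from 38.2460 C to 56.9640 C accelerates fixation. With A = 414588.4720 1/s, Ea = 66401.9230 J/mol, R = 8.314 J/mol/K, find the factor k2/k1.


T1 = 38.2460 + 273.15 = 311.3960 K; T2 = 56.9640 + 273.15 = 330.1140 K
k1 = A * exp(-Ea/(R*T1)) = 414588.4720 * exp(-66401.9230/(8.314*311.3960)) = 3.0111e-06 1/s
k2 = A * exp(-Ea/(R*T2)) = 414588.4720 * exp(-66401.9230/(8.314*330.1140)) = 1.2892e-05 1/s
k2/k1 = 1.2892e-05 / 3.0111e-06 = 4.2815


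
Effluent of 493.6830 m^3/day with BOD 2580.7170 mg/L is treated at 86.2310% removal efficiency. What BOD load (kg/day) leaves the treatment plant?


Load_in = volume * conc / 1000 = 493.6830 * 2580.7170 / 1000 = 1274.0561 kg/day
Removed = Load_in * eff / 100 = 1274.0561 * 86.2310 / 100 = 1098.6313 kg/day
Load_out = Load_in - Removed = 1274.0561 - 1098.6313 = 175.4248 kg/day


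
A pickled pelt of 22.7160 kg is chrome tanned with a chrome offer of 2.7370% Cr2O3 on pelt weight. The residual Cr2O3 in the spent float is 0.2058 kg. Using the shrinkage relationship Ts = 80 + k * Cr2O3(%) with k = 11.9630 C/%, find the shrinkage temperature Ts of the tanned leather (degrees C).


Offered = pelt * offer_pct / 100 = 22.7160 * 2.7370 / 100 = 0.6217 kg
Uptake = offered - residual = 0.6217 - 0.2058 = 0.4159 kg
Cr2O3% on pelt = uptake / pelt * 100 = 0.4159 / 22.7160 * 100 = 1.8310 %
Ts = 80 + k * Cr2O3% = 80 + 11.9630 * 1.8310 = 101.9046 C


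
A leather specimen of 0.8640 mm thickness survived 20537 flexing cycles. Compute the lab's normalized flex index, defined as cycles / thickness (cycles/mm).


Formula: Index = cycles / thickness
Substituting: Index = 20537 / 0.8640
Result: 23769.6759 cycles/mm


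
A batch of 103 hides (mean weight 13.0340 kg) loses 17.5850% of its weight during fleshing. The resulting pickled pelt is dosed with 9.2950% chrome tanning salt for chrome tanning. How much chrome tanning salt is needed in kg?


Total_raw = N * avg_wt = 103 * 13.0340 = 1342.5020 kg
Substrate = Total_raw * (1 - loss/100) = 1342.5020 * (1 - 17.5850/100) = 1106.4230 kg
Chrome = Substrate * pct / 100 = 1106.4230 * 9.2950 / 100 = 102.8420 kg


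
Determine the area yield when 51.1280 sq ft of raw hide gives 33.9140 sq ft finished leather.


Formula: Yield = finished / raw * 100
Substituting: Yield = 33.9140 / 51.1280 * 100
Result: 66.3316 %


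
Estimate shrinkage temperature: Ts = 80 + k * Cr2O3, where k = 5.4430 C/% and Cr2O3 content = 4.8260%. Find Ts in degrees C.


Formula: Ts = 80 + k * Cr2O3
Substituting: Ts = 80 + 5.4430 * 4.8260
Result: 106.2679 C


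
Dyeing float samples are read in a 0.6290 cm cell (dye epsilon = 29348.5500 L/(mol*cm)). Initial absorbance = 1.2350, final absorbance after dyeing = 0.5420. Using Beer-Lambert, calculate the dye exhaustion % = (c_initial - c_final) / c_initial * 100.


c_initial = A_i / (epsilon * l) = 1.2350 / (29348.5500 * 0.6290) = 6.6901e-05 mol/L
c_final = A_f / (epsilon * l) = 0.5420 / (29348.5500 * 0.6290) = 2.9360e-05 mol/L
Exhaustion = (c_initial - c_final) / c_initial * 100 = (6.6901e-05 - 2.9360e-05) / 6.6901e-05 * 100 = 56.1134 %


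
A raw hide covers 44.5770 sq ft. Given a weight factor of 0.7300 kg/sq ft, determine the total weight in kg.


Formula: Weight = area * weight_per_sqft
Substituting: Weight = 44.5770 * 0.7300
Result: 32.5412 kg


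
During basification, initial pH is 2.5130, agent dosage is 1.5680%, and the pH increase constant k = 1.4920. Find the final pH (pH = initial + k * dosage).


Formula: pH_final = pH_initial + k * base_pct
Substituting: pH_final = 2.5130 + 1.4920 * 1.5680
Result: 4.8525


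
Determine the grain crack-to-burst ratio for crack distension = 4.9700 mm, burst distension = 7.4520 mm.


Formula: Ratio = crack / burst
Substituting: Ratio = 4.9700 / 7.4520
Result: 0.6669


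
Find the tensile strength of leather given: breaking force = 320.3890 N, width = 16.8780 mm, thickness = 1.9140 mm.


Formula: TS = force / (width * thickness)
Substituting: TS = 320.3890 / (16.8780 * 1.9140)
Result: 9.9178 N/mm^2


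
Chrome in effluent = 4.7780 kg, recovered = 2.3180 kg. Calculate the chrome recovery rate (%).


Formula: Recovery = recovered / input * 100
Substituting: Recovery = 2.3180 / 4.7780 * 100
Result: 48.5140 %


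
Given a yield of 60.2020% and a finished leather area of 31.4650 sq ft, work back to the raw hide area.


Formula: raw = finished * 100 / yield
Substituting: raw = 31.4650 * 100 / 60.2020
Result: 52.2657 sq ft


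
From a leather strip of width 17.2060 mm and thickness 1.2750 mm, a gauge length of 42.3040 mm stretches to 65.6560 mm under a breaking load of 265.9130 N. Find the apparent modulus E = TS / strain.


TS = F / (w * t) = 265.9130 / (17.2060 * 1.2750) = 12.1213 N/mm^2
strain = (Lf - L0) / L0 = (65.6560 - 42.3040) / 42.3040 = 0.5520
E = TS / strain = 12.1213 / 0.5520 = 21.9587 N/mm^2


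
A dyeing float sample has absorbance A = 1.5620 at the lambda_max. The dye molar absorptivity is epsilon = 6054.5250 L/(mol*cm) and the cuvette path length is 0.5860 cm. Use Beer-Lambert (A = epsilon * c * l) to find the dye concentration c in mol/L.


Formula: c = A / (epsilon * l)
Substituting: c = 1.5620 / (6054.5250 * 0.5860)
Result: 4.4025e-04 mol/L


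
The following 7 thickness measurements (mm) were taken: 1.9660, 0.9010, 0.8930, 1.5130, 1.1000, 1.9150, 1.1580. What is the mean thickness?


Formula: Average = sum / n
Substituting: Average = 9.4460 / 7
Result: 1.3494 mm


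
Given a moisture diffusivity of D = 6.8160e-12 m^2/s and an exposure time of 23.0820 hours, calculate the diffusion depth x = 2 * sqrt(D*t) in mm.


t = 23.0820 hr * 3600 = 83095.2000 s
D * t = 6.8160e-12 * 83095.2000 = 5.6638e-07
x = 2 * sqrt(D*t) = 2 * sqrt(5.6638e-07) = 0.00150516 m = 1.5052 mm


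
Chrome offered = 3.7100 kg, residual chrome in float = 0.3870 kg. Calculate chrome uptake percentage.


Formula: Uptake = (offered - residual) / offered * 100
Substituting: Uptake = (3.7100 - 0.3870) / 3.7100 * 100
Result: 89.5687 %


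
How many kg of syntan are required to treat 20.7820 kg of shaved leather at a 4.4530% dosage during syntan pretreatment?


Formula: Syntan = substrate * pct / 100
Substituting: Syntan = 20.7820 * 4.4530 / 100
Result: 0.9254 kg


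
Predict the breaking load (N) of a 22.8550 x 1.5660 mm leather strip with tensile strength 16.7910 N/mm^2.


Formula: F = TS * w * t
Substituting: F = 16.7910 * 22.8550 * 1.5660
Result: 600.9655 N


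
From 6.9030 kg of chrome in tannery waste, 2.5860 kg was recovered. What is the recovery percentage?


Formula: Recovery = recovered / input * 100
Substituting: Recovery = 2.5860 / 6.9030 * 100
Result: 37.4620 %


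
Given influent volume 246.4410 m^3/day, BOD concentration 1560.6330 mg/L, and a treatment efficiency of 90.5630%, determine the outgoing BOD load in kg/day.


Load_in = volume * conc / 1000 = 246.4410 * 1560.6330 / 1000 = 384.6040 kg/day
Removed = Load_in * eff / 100 = 384.6040 * 90.5630 / 100 = 348.3089 kg/day
Load_out = Load_in - Removed = 384.6040 - 348.3089 = 36.2951 kg/day


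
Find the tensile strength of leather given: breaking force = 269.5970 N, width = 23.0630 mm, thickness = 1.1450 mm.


Formula: TS = force / (width * thickness)
Substituting: TS = 269.5970 / (23.0630 * 1.1450)
Result: 10.2092 N/mm^2


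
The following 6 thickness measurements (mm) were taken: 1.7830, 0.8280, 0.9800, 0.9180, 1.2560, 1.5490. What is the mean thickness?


Formula: Average = sum / n
Substituting: Average = 7.3140 / 6
Result: 1.2190 mm


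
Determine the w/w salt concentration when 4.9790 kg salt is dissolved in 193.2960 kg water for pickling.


Formula: Conc = salt / (water + salt) * 100
Substituting: Conc = 4.9790 / (193.2960 + 4.9790) * 100
Result: 2.5112 %


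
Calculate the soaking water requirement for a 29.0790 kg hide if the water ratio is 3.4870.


Formula: Water = hide_weight * ratio
Substituting: Water = 29.0790 * 3.4870
Result: 101.3985 kg


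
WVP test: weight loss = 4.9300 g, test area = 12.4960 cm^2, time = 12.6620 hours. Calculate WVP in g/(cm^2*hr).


Formula: WVP = loss / (area * time)
Substituting: WVP = 4.9300 / (12.4960 * 12.6620)
Result: 0.0311583 g/(cm^2*hr)


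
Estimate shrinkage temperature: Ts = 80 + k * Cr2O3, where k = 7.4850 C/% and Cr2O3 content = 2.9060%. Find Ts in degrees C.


Formula: Ts = 80 + k * Cr2O3
Substituting: Ts = 80 + 7.4850 * 2.9060
Result: 101.7514 C


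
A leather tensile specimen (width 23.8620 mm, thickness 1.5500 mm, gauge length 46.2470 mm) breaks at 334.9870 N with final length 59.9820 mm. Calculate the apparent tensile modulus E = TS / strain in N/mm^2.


TS = F / (w * t) = 334.9870 / (23.8620 * 1.5500) = 9.0571 N/mm^2
strain = (Lf - L0) / L0 = (59.9820 - 46.2470) / 46.2470 = 0.2970
E = TS / strain = 9.0571 / 0.2970 = 30.4961 N/mm^2


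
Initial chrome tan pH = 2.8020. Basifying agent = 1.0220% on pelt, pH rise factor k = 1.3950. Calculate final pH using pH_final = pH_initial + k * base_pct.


Formula: pH_final = pH_initial + k * base_pct
Substituting: pH_final = 2.8020 + 1.3950 * 1.0220
Result: 4.2277


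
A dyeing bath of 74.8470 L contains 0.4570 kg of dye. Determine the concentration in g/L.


Formula: Conc = dye_mass(kg) / volume(L) * 1000
Substituting: Conc = 0.4570 / 74.8470 * 1000
Result: 6.1058 g/L


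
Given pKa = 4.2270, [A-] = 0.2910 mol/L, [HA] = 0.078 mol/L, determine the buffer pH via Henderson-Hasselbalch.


ratio = [A-] / [HA] = 0.2910 / 0.078 = 3.7308
log10(ratio) = 0.5718
pH = pKa + log10(ratio) = 4.2270 + 0.5718 = 4.7988


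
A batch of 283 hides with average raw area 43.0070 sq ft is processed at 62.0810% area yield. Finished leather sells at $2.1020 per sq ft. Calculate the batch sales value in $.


Raw_total = N * avg_area = 283 * 43.0070 = 12170.9810 sq ft
Finished = Raw_total * yield / 100 = 12170.9810 * 62.0810 / 100 = 7555.8667 sq ft
Value = Finished * price = 7555.8667 * 2.1020 = 15882.4318 $


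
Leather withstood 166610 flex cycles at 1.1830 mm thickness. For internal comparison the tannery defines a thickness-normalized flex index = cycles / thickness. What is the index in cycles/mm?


Formula: Index = cycles / thickness
Substituting: Index = 166610 / 1.1830
Result: 140836.8555 cycles/mm


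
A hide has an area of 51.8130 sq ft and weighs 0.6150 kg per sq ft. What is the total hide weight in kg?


Formula: Weight = area * weight_per_sqft
Substituting: Weight = 51.8130 * 0.6150
Result: 31.8650 kg
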